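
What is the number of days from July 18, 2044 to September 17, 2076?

11749

Day-of-year of July 18, 2044: 200.
Day-of-year of September 17, 2076: 261.
2044 has 366 days, so 366 − 200 = 166 days remain in 2044.
Full years 2045–2075: 24 common + 7 leap = 24×365 + 7×366 = 11322 days.
Total: 166 + 11322 + 261 = 11749 days.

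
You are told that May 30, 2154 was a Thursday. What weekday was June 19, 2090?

Count forward from the earlier date (June 19, 2090) to the later (May 30, 2154):
Day-of-year of June 19, 2090: 170.
Day-of-year of May 30, 2154: 150.
2090 has 365 days, so 365 − 170 = 195 days remain in 2090.
Full years 2091–2153: 48 common + 15 leap = 48×365 + 15×366 = 23010 days.
Total: 195 + 23010 + 150 = 23355 days.
23355 mod 7 = 3, so 3 days before Thursday is Monday.

Monday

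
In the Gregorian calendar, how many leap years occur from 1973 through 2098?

31

Years divisible by 4: 1976, 1980, …, 2096 — 31 in all.
2000 is divisible by 400, so still leap.
No century exceptions apply. Count: 31.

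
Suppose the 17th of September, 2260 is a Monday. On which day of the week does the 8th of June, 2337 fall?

Tuesday

From September 17, 2260 to September 17, 2336: 76 years, of which 18 contain a Feb 29 — 58×365 + 18×366 = 27758 days.
(2300 is not a leap year (divisible by 100 but not 400).)
September 2336: 30 − 17 = 13 days remain.
Then October (31), November (30), December (31), January (31), February 2337 (28), March (31), April (30), May (31): 31 + 30 + 31 + 31 + 28 + 31 + 30 + 31 = 243 days.
June 1–8, 2337: 8 days.
Residual: 264 days.
Total: 28022 days.
28022 mod 7 = 1, so 1 day after Monday is Tuesday.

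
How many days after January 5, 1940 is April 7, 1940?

93

January 1940: 31 − 5 = 26 days remain.
Then February 1940 (29), March (31): 29 + 31 = 60 days.
April 1–7, 1940: 7 days.
Total: 26 + 60 + 7 = 93 days.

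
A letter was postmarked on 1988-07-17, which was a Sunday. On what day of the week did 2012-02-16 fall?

Thursday

From July 17, 1988 to July 17, 2011: 23 years, of which 5 contain a Feb 29 — 18×365 + 5×366 = 8400 days.
(2000 is a leap year (divisible by 400).)
July 2011: 31 − 17 = 14 days remain.
Then August (31), September (30), October (31), November (30), December (31), January (31): 31 + 30 + 31 + 30 + 31 + 31 = 184 days.
February 1–16, 2012: 16 days (2012 is a leap year).
Residual: 214 days.
Total: 8614 days.
8614 mod 7 = 4, so 4 days after Sunday is Thursday.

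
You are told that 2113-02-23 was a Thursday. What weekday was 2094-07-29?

Thursday

Count forward from the earlier date (July 29, 2094) to the later (February 23, 2113):
From July 29, 2094 to July 29, 2112: 18 years, of which 4 contain a Feb 29 — 14×365 + 4×366 = 6574 days.
(2100 is not a leap year (divisible by 100 but not 400).)
July 2112: 31 − 29 = 2 days remain.
Then August (31), September (30), October (31), November (30), December (31), January (31): 31 + 30 + 31 + 30 + 31 + 31 = 184 days.
February 1–23, 2113: 23 days (2113 is not a leap year).
Residual: 209 days.
Total: 6783 days.
6783 is a multiple of 7, so 2094-07-29 falls on the same weekday: Thursday.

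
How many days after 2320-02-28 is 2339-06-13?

From February 28, 2320 to February 28, 2339: 19 years, of which 5 contain a Feb 29 — 14×365 + 5×366 = 6940 days.
February 2339: 28 − 28 = 0 days remain (2339 is not a leap year, so February has 28 days).
Then March (31), April (30), May (31): 31 + 30 + 31 = 92 days.
June 1–13, 2339: 13 days.
Residual: 105 days.
Total: 7045 days.

7045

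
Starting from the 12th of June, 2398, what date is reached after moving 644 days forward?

the 17th of March, 2400

Count 644 days after June 12, 2398:
June 12, 2398 → June 12, 2399: 365 days.
June 2399: 30 − 12 = 18 days remain.
Then July (31), August (31), September (30), October (31), November (30), December (31), January (31), February 2400 (29): 31 + 31 + 30 + 31 + 30 + 31 + 31 + 29 = 244 days.
March 1–17, 2400: 17 days.
Residual: 279 days.
Total: 644 days.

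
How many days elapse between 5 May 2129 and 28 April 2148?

6933

From May 5, 2129 to May 5, 2147: 18 years, of which 4 contain a Feb 29 — 14×365 + 4×366 = 6574 days.
May 2147: 31 − 5 = 26 days remain.
Then 10 full months totalling 305 days.
April 1–28, 2148: 28 days.
Residual: 359 days.
Total: 6933 days.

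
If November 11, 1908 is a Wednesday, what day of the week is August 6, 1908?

Count forward from the earlier date (August 6, 1908) to the later (November 11, 1908):
August 1908: 31 − 6 = 25 days remain.
Then September (30), October (31): 30 + 31 = 61 days.
November 1–11, 1908: 11 days.
Total: 25 + 61 + 11 = 97 days.
97 mod 7 = 6, so 6 days before Wednesday is Thursday.

Thursday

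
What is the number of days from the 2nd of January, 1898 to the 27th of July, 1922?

8971

Day-of-year of January 2, 1898: 2.
Day-of-year of July 27, 1922: 208.
1898 has 365 days, so 365 − 2 = 363 days remain in 1898.
Full years 1899–1921: 18 common + 5 leap = 18×365 + 5×366 = 8400 days.
Total: 363 + 8400 + 208 = 8971 days.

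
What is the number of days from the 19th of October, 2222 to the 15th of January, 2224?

October 19, 2222 → October 19, 2223: 365 days.
October 2223: 31 − 19 = 12 days remain.
Then November (30), December (31): 30 + 31 = 61 days.
January 1–15, 2224: 15 days.
Residual: 88 days.
Total: 453 days.

453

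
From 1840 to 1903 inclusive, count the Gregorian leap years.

15

Years divisible by 4: 1840, 1844, …, 1900 — 16 in all.
Of these, 1900 is divisible by 100 but not 400, so not leap.
Leap years: 16 − 1 = 15.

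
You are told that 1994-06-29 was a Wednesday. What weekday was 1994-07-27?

Wednesday

June 1994: 30 − 29 = 1 day remains.
July 1–27, 1994: 27 days.
Total: 1 + 27 = 28 days.
28 is a multiple of 7, so 1994-07-27 falls on the same weekday: Wednesday.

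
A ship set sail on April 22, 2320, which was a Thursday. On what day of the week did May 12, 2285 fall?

Count forward from the earlier date (May 12, 2285) to the later (April 22, 2320):
From May 12, 2285 to May 12, 2319: 34 years, of which 7 contain a Feb 29 — 27×365 + 7×366 = 12417 days.
(2300 is not a leap year (divisible by 100 but not 400).)
May 2319: 31 − 12 = 19 days remain.
Then 10 full months totalling 305 days.
April 1–22, 2320: 22 days.
Residual: 346 days.
Total: 12763 days.
12763 mod 7 = 2, so 2 days before Thursday is Tuesday.

Tuesday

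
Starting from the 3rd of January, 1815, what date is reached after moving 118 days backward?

the 7th of September, 1814

Count 118 days before January 3, 1815:
Day-of-year of September 7, 1814: 250.
Day-of-year of January 3, 1815: 3.
1814 has 365 days, so 365 − 250 = 115 days remain in 1814.
Total: 115 + 3 = 118 days.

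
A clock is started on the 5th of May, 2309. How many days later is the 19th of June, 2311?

Day-of-year of May 5, 2309: 125.
Day-of-year of June 19, 2311: 170.
2309 has 365 days, so 365 − 125 = 240 days remain in 2309.
Full years: 2310: 365. Sum = 365.
Total: 240 + 365 + 170 = 775 days.

775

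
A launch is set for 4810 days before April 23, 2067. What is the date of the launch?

February 20, 2054

Count 4810 days before April 23, 2067:
Day-of-year of February 20, 2054: 51.
Day-of-year of April 23, 2067: 113.
2054 has 365 days, so 365 − 51 = 314 days remain in 2054.
Full years 2055–2066: 9 common + 3 leap = 9×365 + 3×366 = 4383 days.
Total: 314 + 4383 + 113 = 4810 days.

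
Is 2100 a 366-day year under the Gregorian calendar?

2100 is not a leap year (divisible by 100 but not 400).

No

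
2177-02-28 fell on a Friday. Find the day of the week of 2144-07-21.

Tuesday

Count forward from the earlier date (July 21, 2144) to the later (February 28, 2177):
Day-of-year of July 21, 2144: 203.
Day-of-year of February 28, 2177: 59.
2144 has 366 days, so 366 − 203 = 163 days remain in 2144.
Full years 2145–2176: 24 common + 8 leap = 24×365 + 8×366 = 11688 days.
Total: 163 + 11688 + 59 = 11910 days.
11910 mod 7 = 3, so 3 days before Friday is Tuesday.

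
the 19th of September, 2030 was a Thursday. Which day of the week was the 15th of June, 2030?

Count forward from the earlier date (June 15, 2030) to the later (September 19, 2030):
June 2030: 30 − 15 = 15 days remain.
Then July (31), August (31): 31 + 31 = 62 days.
September 1–19, 2030: 19 days.
Total: 15 + 62 + 19 = 96 days.
96 mod 7 = 5, so 5 days before Thursday is Saturday.

Saturday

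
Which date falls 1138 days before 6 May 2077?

25 March 2074

Count 1138 days before May 6, 2077:
Day-of-year of March 25, 2074: 84.
Day-of-year of May 6, 2077: 126.
2074 has 365 days, so 365 − 84 = 281 days remain in 2074.
Full years: 2075: 365; 2076: 366. Sum = 731.
Total: 281 + 731 + 126 = 1138 days.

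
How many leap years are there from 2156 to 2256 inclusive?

25

Years divisible by 4: 2156, 2160, …, 2256 — 26 in all.
Of these, 2200 is divisible by 100 but not 400, so not leap.
Leap years: 26 − 1 = 25.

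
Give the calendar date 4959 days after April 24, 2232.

November 21, 2245

Count 4959 days after April 24, 2232:
Day-of-year of April 24, 2232: 115.
Day-of-year of November 21, 2245: 325.
2232 has 366 days, so 366 − 115 = 251 days remain in 2232.
Full years 2233–2244: 9 common + 3 leap = 9×365 + 3×366 = 4383 days.
Total: 251 + 4383 + 325 = 4959 days.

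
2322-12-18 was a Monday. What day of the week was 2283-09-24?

Monday

Count forward from the earlier date (September 24, 2283) to the later (December 18, 2322):
From September 24, 2283 to September 24, 2322: 39 years, of which 9 contain a Feb 29 — 30×365 + 9×366 = 14244 days.
(2300 is not a leap year (divisible by 100 but not 400).)
September 2322: 30 − 24 = 6 days remain.
Then October (31), November (30): 31 + 30 = 61 days.
December 1–18, 2322: 18 days.
Residual: 85 days.
Total: 14329 days.
14329 is a multiple of 7, so 2283-09-24 falls on the same weekday: Monday.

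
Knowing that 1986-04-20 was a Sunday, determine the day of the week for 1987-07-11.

April 20, 1986 → April 20, 1987: 365 days.
April 1987: 30 − 20 = 10 days remain.
Then May (31), June (30): 31 + 30 = 61 days.
July 1–11, 1987: 11 days.
Residual: 82 days.
Total: 447 days.
447 mod 7 = 6, so 6 days after Sunday is Saturday.

Saturday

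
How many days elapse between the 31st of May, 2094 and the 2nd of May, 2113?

6910

Day-of-year of May 31, 2094: 151.
Day-of-year of May 2, 2113: 122.
2094 has 365 days, so 365 − 151 = 214 days remain in 2094.
Full years 2095–2112: 14 common + 4 leap = 14×365 + 4×366 = 6574 days.
Total: 214 + 6574 + 122 = 6910 days.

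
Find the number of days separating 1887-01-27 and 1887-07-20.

January 1887: 31 − 27 = 4 days remain.
Then February 1887 (28), March (31), April (30), May (31), June (30): 28 + 31 + 30 + 31 + 30 = 150 days.
July 1–20, 1887: 20 days.
Total: 4 + 150 + 20 = 174 days.

174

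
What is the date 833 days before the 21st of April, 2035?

the 8th of January, 2033

Count 833 days before April 21, 2035:
January 8, 2033 → January 8, 2034: 365 days.
January 8, 2034 → January 8, 2035: 365 days.
January 2035: 31 − 8 = 23 days remain.
Then February 2035 (28), March (31): 28 + 31 = 59 days.
April 1–21, 2035: 21 days.
Residual: 103 days.
Total: 833 days.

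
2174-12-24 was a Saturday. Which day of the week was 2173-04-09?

Count forward from the earlier date (April 9, 2173) to the later (December 24, 2174):
April 2173: 30 − 9 = 21 days remain.
Then 19 full months totalling 579 days.
December 1–24, 2174: 24 days.
Total: 21 + 579 + 24 = 624 days.
624 mod 7 = 1, so 1 day before Saturday is Friday.

Friday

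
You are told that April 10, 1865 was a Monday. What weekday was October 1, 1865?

April 1865: 30 − 10 = 20 days remain.
Then May (31), June (30), July (31), August (31), September (30): 31 + 30 + 31 + 31 + 30 = 153 days.
October 1, 1865: 1 day.
Total: 20 + 153 + 1 = 174 days.
174 mod 7 = 6, so 6 days after Monday is Sunday.

Sunday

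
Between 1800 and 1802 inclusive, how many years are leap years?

Years divisible by 4 in [1800, 1802]: 1800.
Of these, 1800 is divisible by 100 but not 400, so not leap.
Leap years: 1 − 1 = 0.

0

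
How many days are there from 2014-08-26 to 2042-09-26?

Day-of-year of August 26, 2014: 238.
Day-of-year of September 26, 2042: 269.
2014 has 365 days, so 365 − 238 = 127 days remain in 2014.
Full years 2015–2041: 20 common + 7 leap = 20×365 + 7×366 = 9862 days.
Total: 127 + 9862 + 269 = 10258 days.

10258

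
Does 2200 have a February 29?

No

2200 is not a leap year (divisible by 100 but not 400).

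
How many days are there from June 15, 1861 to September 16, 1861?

93

June 1861: 30 − 15 = 15 days remain.
Then July (31), August (31): 31 + 31 = 62 days.
September 1–16, 1861: 16 days.
Total: 15 + 62 + 16 = 93 days.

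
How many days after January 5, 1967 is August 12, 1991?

8985

Day-of-year of January 5, 1967: 5.
Day-of-year of August 12, 1991: 224.
1967 has 365 days, so 365 − 5 = 360 days remain in 1967.
Full years 1968–1990: 17 common + 6 leap = 17×365 + 6×366 = 8401 days.
Total: 360 + 8401 + 224 = 8985 days.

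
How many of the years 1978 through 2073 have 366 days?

Years divisible by 4: 1980, 1984, …, 2072 — 24 in all.
2000 is divisible by 400, so still leap.
No century exceptions apply. Count: 24.

24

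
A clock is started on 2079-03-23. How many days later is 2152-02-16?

26627

From March 23, 2079 to March 23, 2151: 72 years, of which 17 contain a Feb 29 — 55×365 + 17×366 = 26297 days.
(2100 is not a leap year (divisible by 100 but not 400).)
March 2151: 31 − 23 = 8 days remain.
Then 10 full months totalling 306 days.
February 1–16, 2152: 16 days (2152 is a leap year).
Residual: 330 days.
Total: 26627 days.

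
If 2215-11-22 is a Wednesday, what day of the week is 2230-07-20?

From November 22, 2215 to November 22, 2229: 14 years, of which 4 contain a Feb 29 — 10×365 + 4×366 = 5114 days.
November 2229: 30 − 22 = 8 days remain.
Then December (31), January (31), February 2230 (28), March (31), April (30), May (31), June (30): 31 + 31 + 28 + 31 + 30 + 31 + 30 = 212 days.
July 1–20, 2230: 20 days.
Residual: 240 days.
Total: 5354 days.
5354 mod 7 = 6, so 6 days after Wednesday is Tuesday.

Tuesday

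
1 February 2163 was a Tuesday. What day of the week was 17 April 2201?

Friday

From February 1, 2163 to February 1, 2201: 38 years, of which 9 contain a Feb 29 — 29×365 + 9×366 = 13879 days.
(2200 is not a leap year (divisible by 100 but not 400).)
February 2201: 28 − 1 = 27 days remain (2201 is not a leap year, so February has 28 days).
Then March (31): 31 days.
April 1–17, 2201: 17 days.
Residual: 75 days.
Total: 13954 days.
13954 mod 7 = 3, so 3 days after Tuesday is Friday.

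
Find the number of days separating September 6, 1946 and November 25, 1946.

September 1946: 30 − 6 = 24 days remain.
Then October (31): 31 days.
November 1–25, 1946: 25 days.
Total: 24 + 31 + 25 = 80 days.

80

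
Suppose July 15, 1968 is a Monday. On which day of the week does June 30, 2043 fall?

From July 15, 1968 to July 15, 2042: 74 years, of which 18 contain a Feb 29 — 56×365 + 18×366 = 27028 days.
(2000 is a leap year (divisible by 400).)
July 2042: 31 − 15 = 16 days remain.
Then 10 full months totalling 304 days.
June 1–30, 2043: 30 days.
Residual: 350 days.
Total: 27378 days.
27378 mod 7 = 1, so 1 day after Monday is Tuesday.

Tuesday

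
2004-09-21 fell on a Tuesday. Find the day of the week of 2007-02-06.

Tuesday

Day-of-year of September 21, 2004: 265.
Day-of-year of February 6, 2007: 37.
2004 has 366 days, so 366 − 265 = 101 days remain in 2004.
Full years: 2005: 365; 2006: 365. Sum = 730.
Total: 101 + 730 + 37 = 868 days.
868 is a multiple of 7, so 2007-02-06 falls on the same weekday: Tuesday.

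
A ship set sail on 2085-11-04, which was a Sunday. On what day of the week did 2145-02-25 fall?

From November 4, 2085 to November 4, 2144: 59 years, of which 14 contain a Feb 29 — 45×365 + 14×366 = 21549 days.
(2100 is not a leap year (divisible by 100 but not 400).)
November 2144: 30 − 4 = 26 days remain.
Then December (31), January (31): 31 + 31 = 62 days.
February 1–25, 2145: 25 days (2145 is not a leap year).
Residual: 113 days.
Total: 21662 days.
21662 mod 7 = 4, so 4 days after Sunday is Thursday.

Thursday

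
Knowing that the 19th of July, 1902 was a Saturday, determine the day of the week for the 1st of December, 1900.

Count forward from the earlier date (December 1, 1900) to the later (July 19, 1902):
Day-of-year of December 1, 1900: 335.
Day-of-year of July 19, 1902: 200.
1900 has 365 days, so 365 − 335 = 30 days remain in 1900.
Full years: 1901: 365. Sum = 365.
Total: 30 + 365 + 200 = 595 days.
595 is a multiple of 7, so the 1st of December, 1900 falls on the same weekday: Saturday.

Saturday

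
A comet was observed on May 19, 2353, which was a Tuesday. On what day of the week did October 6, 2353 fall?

May 2353: 31 − 19 = 12 days remain.
Then June (30), July (31), August (31), September (30): 30 + 31 + 31 + 30 = 122 days.
October 1–6, 2353: 6 days.
Total: 12 + 122 + 6 = 140 days.
140 is a multiple of 7, so October 6, 2353 falls on the same weekday: Tuesday.

Tuesday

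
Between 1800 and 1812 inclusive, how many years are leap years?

Years divisible by 4 in [1800, 1812]: 1800, 1804, 1808, 1812.
Of these, 1800 is divisible by 100 but not 400, so not leap.
Leap years: 4 − 1 = 3.

3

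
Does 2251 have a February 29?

No

2251 is not a leap year.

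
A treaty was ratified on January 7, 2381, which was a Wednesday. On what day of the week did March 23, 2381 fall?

Monday

January 2381: 31 − 7 = 24 days remain.
Then February 2381 (28): 28 days.
March 1–23, 2381: 23 days.
Total: 24 + 28 + 23 = 75 days.
75 mod 7 = 5, so 5 days after Wednesday is Monday.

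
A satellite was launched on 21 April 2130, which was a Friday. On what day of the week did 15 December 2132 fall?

Day-of-year of April 21, 2130: 111.
Day-of-year of December 15, 2132: 350.
2130 has 365 days, so 365 − 111 = 254 days remain in 2130.
Full years: 2131: 365. Sum = 365.
Total: 254 + 365 + 350 = 969 days.
969 mod 7 = 3, so 3 days after Friday is Monday.

Monday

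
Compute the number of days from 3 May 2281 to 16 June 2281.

44

May 2281: 31 − 3 = 28 days remain.
June 1–16, 2281: 16 days.
Total: 28 + 16 = 44 days.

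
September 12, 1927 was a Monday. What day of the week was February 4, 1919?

Tuesday

Count forward from the earlier date (February 4, 1919) to the later (September 12, 1927):
From February 4, 1919 to February 4, 1927: 8 years, of which 2 contain a Feb 29 — 6×365 + 2×366 = 2922 days.
February 1927: 28 − 4 = 24 days remain (1927 is not a leap year, so February has 28 days).
Then March (31), April (30), May (31), June (30), July (31), August (31): 31 + 30 + 31 + 30 + 31 + 31 = 184 days.
September 1–12, 1927: 12 days.
Residual: 220 days.
Total: 3142 days.
3142 mod 7 = 6, so 6 days before Monday is Tuesday.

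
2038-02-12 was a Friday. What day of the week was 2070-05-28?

Wednesday

Day-of-year of February 12, 2038: 43.
Day-of-year of May 28, 2070: 148.
2038 has 365 days, so 365 − 43 = 322 days remain in 2038.
Full years 2039–2069: 23 common + 8 leap = 23×365 + 8×366 = 11323 days.
Total: 322 + 11323 + 148 = 11793 days.
11793 mod 7 = 5, so 5 days after Friday is Wednesday.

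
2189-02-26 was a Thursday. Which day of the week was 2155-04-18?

Count forward from the earlier date (April 18, 2155) to the later (February 26, 2189):
Day-of-year of April 18, 2155: 108.
Day-of-year of February 26, 2189: 57.
2155 has 365 days, so 365 − 108 = 257 days remain in 2155.
Full years 2156–2188: 24 common + 9 leap = 24×365 + 9×366 = 12054 days.
Total: 257 + 12054 + 57 = 12368 days.
12368 mod 7 = 6, so 6 days before Thursday is Friday.

Friday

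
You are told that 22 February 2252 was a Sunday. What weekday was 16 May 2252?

Sunday

February 2252: 29 − 22 = 7 days remain (2252 is a leap year, so February has 29 days).
Then March (31), April (30): 31 + 30 = 61 days.
May 1–16, 2252: 16 days.
Total: 7 + 61 + 16 = 84 days.
84 is a multiple of 7, so 16 May 2252 falls on the same weekday: Sunday.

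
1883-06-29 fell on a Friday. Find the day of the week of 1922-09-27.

Day-of-year of June 29, 1883: 180.
Day-of-year of September 27, 1922: 270.
1883 has 365 days, so 365 − 180 = 185 days remain in 1883.
Full years 1884–1921: 29 common + 9 leap = 29×365 + 9×366 = 13879 days.
Total: 185 + 13879 + 270 = 14334 days.
14334 mod 7 = 5, so 5 days after Friday is Wednesday.

Wednesday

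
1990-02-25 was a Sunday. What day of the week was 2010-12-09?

Thursday

From February 25, 1990 to February 25, 2010: 20 years, of which 5 contain a Feb 29 — 15×365 + 5×366 = 7305 days.
(2000 is a leap year (divisible by 400).)
February 2010: 28 − 25 = 3 days remain (2010 is not a leap year, so February has 28 days).
Then 9 full months totalling 275 days.
December 1–9, 2010: 9 days.
Residual: 287 days.
Total: 7592 days.
7592 mod 7 = 4, so 4 days after Sunday is Thursday.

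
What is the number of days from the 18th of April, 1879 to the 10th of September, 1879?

145

April 1879: 30 − 18 = 12 days remain.
Then May (31), June (30), July (31), August (31): 31 + 30 + 31 + 31 = 123 days.
September 1–10, 1879: 10 days.
Total: 12 + 123 + 10 = 145 days.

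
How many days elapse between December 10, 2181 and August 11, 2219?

Day-of-year of December 10, 2181: 344.
Day-of-year of August 11, 2219: 223.
2181 has 365 days, so 365 − 344 = 21 days remain in 2181.
Full years 2182–2218: 29 common + 8 leap = 29×365 + 8×366 = 13513 days.
Total: 21 + 13513 + 223 = 13757 days.

13757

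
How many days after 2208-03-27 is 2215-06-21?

From March 27, 2208 to March 27, 2215: 7 years, of which 1 contains a Feb 29 — 6×365 + 1×366 = 2556 days.
March 2215: 31 − 27 = 4 days remain.
Then April (30), May (31): 30 + 31 = 61 days.
June 1–21, 2215: 21 days.
Residual: 86 days.
Total: 2642 days.

2642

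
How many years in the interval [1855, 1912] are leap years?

Years divisible by 4: 1856, 1860, …, 1912 — 15 in all.
Of these, 1900 is divisible by 100 but not 400, so not leap.
Leap years: 15 − 1 = 14.

14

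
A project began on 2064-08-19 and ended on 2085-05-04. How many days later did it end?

From August 19, 2064 to August 19, 2084: 20 years, of which 5 contain a Feb 29 — 15×365 + 5×366 = 7305 days.
August 2084: 31 − 19 = 12 days remain.
Then September (30), October (31), November (30), December (31), January (31), February 2085 (28), March (31), April (30): 30 + 31 + 30 + 31 + 31 + 28 + 31 + 30 = 242 days.
May 1–4, 2085: 4 days.
Residual: 258 days.
Total: 7563 days.

7563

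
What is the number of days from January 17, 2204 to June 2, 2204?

January 2204: 31 − 17 = 14 days remain.
Then February 2204 (29), March (31), April (30), May (31): 29 + 31 + 30 + 31 = 121 days.
June 1–2, 2204: 2 days.
Total: 14 + 121 + 2 = 137 days.

137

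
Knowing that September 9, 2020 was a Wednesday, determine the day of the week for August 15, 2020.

Count forward from the earlier date (August 15, 2020) to the later (September 9, 2020):
August 2020: 31 − 15 = 16 days remain.
September 1–9, 2020: 9 days.
Total: 16 + 9 = 25 days.
25 mod 7 = 4, so 4 days before Wednesday is Saturday.

Saturday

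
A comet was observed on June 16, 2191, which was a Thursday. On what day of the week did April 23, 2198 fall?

Day-of-year of June 16, 2191: 167.
Day-of-year of April 23, 2198: 113.
2191 has 365 days, so 365 − 167 = 198 days remain in 2191.
Full years: 2192: 366; 2193: 365; 2194: 365; 2195: 365; 2196: 366; 2197: 365. Sum = 2192.
Total: 198 + 2192 + 113 = 2503 days.
2503 mod 7 = 4, so 4 days after Thursday is Monday.

Monday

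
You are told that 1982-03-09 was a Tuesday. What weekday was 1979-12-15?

Count forward from the earlier date (December 15, 1979) to the later (March 9, 1982):
December 15, 1979 → December 15, 1980: 366 days (1980 is a leap year).
December 15, 1980 → December 15, 1981: 365 days.
December 1981: 31 − 15 = 16 days remain.
Then January (31), February 1982 (28): 31 + 28 = 59 days.
March 1–9, 1982: 9 days.
Residual: 84 days.
Total: 815 days.
815 mod 7 = 3, so 3 days before Tuesday is Saturday.

Saturday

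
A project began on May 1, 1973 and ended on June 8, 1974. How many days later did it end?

May 1, 1973 → May 1, 1974: 365 days.
May 1974: 31 − 1 = 30 days remain.
June 1–8, 1974: 8 days.
Residual: 38 days.
Total: 403 days.

403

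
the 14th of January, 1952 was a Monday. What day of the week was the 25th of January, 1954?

January 14, 1952 → January 14, 1953: 366 days (1952 is a leap year).
January 14, 1953 → January 14, 1954: 365 days.
Within January 1954: 25 − 14 = 11 days.
Total: 742 days.
742 is a multiple of 7, so the 25th of January, 1954 falls on the same weekday: Monday.

Monday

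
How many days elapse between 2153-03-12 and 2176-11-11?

From March 12, 2153 to March 12, 2176: 23 years, of which 6 contain a Feb 29 — 17×365 + 6×366 = 8401 days.
March 2176: 31 − 12 = 19 days remain.
Then April (30), May (31), June (30), July (31), August (31), September (30), October (31): 30 + 31 + 30 + 31 + 31 + 30 + 31 = 214 days.
November 1–11, 2176: 11 days.
Residual: 244 days.
Total: 8645 days.

8645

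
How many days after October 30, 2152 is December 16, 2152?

October 2152: 31 − 30 = 1 day remains.
Then November (30): 30 days.
December 1–16, 2152: 16 days.
Total: 1 + 30 + 16 = 47 days.

47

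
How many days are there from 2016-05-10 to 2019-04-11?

May 10, 2016 → May 10, 2017: 365 days.
May 10, 2017 → May 10, 2018: 365 days.
May 2018: 31 − 10 = 21 days remain.
Then 10 full months totalling 304 days.
April 1–11, 2019: 11 days.
Residual: 336 days.
Total: 1066 days.

1066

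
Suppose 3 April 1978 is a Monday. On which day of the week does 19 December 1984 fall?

Day-of-year of April 3, 1978: 93.
Day-of-year of December 19, 1984: 354.
1978 has 365 days, so 365 − 93 = 272 days remain in 1978.
Full years: 1979: 365; 1980: 366; 1981: 365; 1982: 365; 1983: 365. Sum = 1826.
Total: 272 + 1826 + 354 = 2452 days.
2452 mod 7 = 2, so 2 days after Monday is Wednesday.

Wednesday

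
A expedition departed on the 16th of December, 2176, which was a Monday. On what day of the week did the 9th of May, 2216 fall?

Thursday

Day-of-year of December 16, 2176: 351.
Day-of-year of May 9, 2216: 130.
2176 has 366 days, so 366 − 351 = 15 days remain in 2176.
Full years 2177–2215: 31 common + 8 leap = 31×365 + 8×366 = 14243 days.
Total: 15 + 14243 + 130 = 14388 days.
14388 mod 7 = 3, so 3 days after Monday is Thursday.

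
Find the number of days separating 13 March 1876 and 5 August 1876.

145

March 1876: 31 − 13 = 18 days remain.
Then April (30), May (31), June (30), July (31): 30 + 31 + 30 + 31 = 122 days.
August 1–5, 1876: 5 days.
Total: 18 + 122 + 5 = 145 days.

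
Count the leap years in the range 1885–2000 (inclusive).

Years divisible by 4: 1888, 1892, …, 2000 — 29 in all.
Of these, 1900 is divisible by 100 but not 400, so not leap.
2000 is divisible by 400, so still leap.
Leap years: 29 − 1 = 28.

28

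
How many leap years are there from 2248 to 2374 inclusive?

31

Years divisible by 4: 2248, 2252, …, 2372 — 32 in all.
Of these, 2300 is divisible by 100 but not 400, so not leap.
Leap years: 32 − 1 = 31.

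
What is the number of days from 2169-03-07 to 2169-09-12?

March 2169: 31 − 7 = 24 days remain.
Then April (30), May (31), June (30), July (31), August (31): 30 + 31 + 30 + 31 + 31 = 153 days.
September 1–12, 2169: 12 days.
Total: 24 + 153 + 12 = 189 days.

189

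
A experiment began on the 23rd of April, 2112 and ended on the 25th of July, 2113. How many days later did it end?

458

April 2112: 30 − 23 = 7 days remain.
Then 14 full months totalling 426 days.
July 1–25, 2113: 25 days.
Total: 7 + 426 + 25 = 458 days.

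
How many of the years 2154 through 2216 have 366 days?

Years divisible by 4: 2156, 2160, …, 2216 — 16 in all.
Of these, 2200 is divisible by 100 but not 400, so not leap.
Leap years: 16 − 1 = 15.

15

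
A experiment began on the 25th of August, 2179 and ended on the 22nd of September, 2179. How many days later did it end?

28

August 2179: 31 − 25 = 6 days remain.
September 1–22, 2179: 22 days.
Total: 6 + 22 = 28 days.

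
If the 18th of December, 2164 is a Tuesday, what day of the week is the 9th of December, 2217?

Tuesday

Day-of-year of December 18, 2164: 353.
Day-of-year of December 9, 2217: 343.
2164 has 366 days, so 366 − 353 = 13 days remain in 2164.
Full years 2165–2216: 40 common + 12 leap = 40×365 + 12×366 = 18992 days.
Total: 13 + 18992 + 343 = 19348 days.
19348 is a multiple of 7, so the 9th of December, 2217 falls on the same weekday: Tuesday.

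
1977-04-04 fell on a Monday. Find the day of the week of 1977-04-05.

Within April 1977: 5 − 4 = 1 day.
1 mod 7 = 1, so 1 day after Monday is Tuesday.

Tuesday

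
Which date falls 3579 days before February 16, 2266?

April 30, 2256

Count 3579 days before February 16, 2266:
Day-of-year of April 30, 2256: 121.
Day-of-year of February 16, 2266: 47.
2256 has 366 days, so 366 − 121 = 245 days remain in 2256.
Full years 2257–2265: 7 common + 2 leap = 7×365 + 2×366 = 3287 days.
Total: 245 + 3287 + 47 = 3579 days.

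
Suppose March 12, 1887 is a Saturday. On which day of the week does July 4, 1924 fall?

Day-of-year of March 12, 1887: 71.
Day-of-year of July 4, 1924: 186.
1887 has 365 days, so 365 − 71 = 294 days remain in 1887.
Full years 1888–1923: 28 common + 8 leap = 28×365 + 8×366 = 13148 days.
Total: 294 + 13148 + 186 = 13628 days.
13628 mod 7 = 6, so 6 days after Saturday is Friday.

Friday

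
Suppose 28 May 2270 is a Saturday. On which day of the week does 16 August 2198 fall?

Count forward from the earlier date (August 16, 2198) to the later (May 28, 2270):
Day-of-year of August 16, 2198: 228.
Day-of-year of May 28, 2270: 148.
2198 has 365 days, so 365 − 228 = 137 days remain in 2198.
Full years 2199–2269: 54 common + 17 leap = 54×365 + 17×366 = 25932 days.
Total: 137 + 25932 + 148 = 26217 days.
26217 mod 7 = 2, so 2 days before Saturday is Thursday.

Thursday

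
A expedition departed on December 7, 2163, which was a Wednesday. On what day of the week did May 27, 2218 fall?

From December 7, 2163 to December 7, 2217: 54 years, of which 13 contain a Feb 29 — 41×365 + 13×366 = 19723 days.
(2200 is not a leap year (divisible by 100 but not 400).)
December 2217: 31 − 7 = 24 days remain.
Then January (31), February 2218 (28), March (31), April (30): 31 + 28 + 31 + 30 = 120 days.
May 1–27, 2218: 27 days.
Residual: 171 days.
Total: 19894 days.
19894 is a multiple of 7, so May 27, 2218 falls on the same weekday: Wednesday.

Wednesday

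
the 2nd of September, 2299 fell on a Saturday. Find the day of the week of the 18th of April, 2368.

From September 2, 2299 to September 2, 2367: 68 years, of which 16 contain a Feb 29 — 52×365 + 16×366 = 24836 days.
(2300 is not a leap year (divisible by 100 but not 400).)
September 2367: 30 − 2 = 28 days remain.
Then October (31), November (30), December (31), January (31), February 2368 (29), March (31): 31 + 30 + 31 + 31 + 29 + 31 = 183 days.
April 1–18, 2368: 18 days.
Residual: 229 days.
Total: 25065 days.
25065 mod 7 = 5, so 5 days after Saturday is Thursday.

Thursday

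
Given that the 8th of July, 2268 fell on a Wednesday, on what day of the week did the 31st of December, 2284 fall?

Day-of-year of July 8, 2268: 190.
Day-of-year of December 31, 2284: 366.
2268 has 366 days, so 366 − 190 = 176 days remain in 2268.
Full years 2269–2283: 12 common + 3 leap = 12×365 + 3×366 = 5478 days.
Total: 176 + 5478 + 366 = 6020 days.
6020 is a multiple of 7, so the 31st of December, 2284 falls on the same weekday: Wednesday.

Wednesday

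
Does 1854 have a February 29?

No

1854 is not a leap year.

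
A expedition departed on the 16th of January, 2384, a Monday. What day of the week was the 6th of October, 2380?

Monday

Count forward from the earlier date (October 6, 2380) to the later (January 16, 2384):
Day-of-year of October 6, 2380: 280.
Day-of-year of January 16, 2384: 16.
2380 has 366 days, so 366 − 280 = 86 days remain in 2380.
Full years: 2381: 365; 2382: 365; 2383: 365. Sum = 1095.
Total: 86 + 1095 + 16 = 1197 days.
1197 is a multiple of 7, so the 6th of October, 2380 falls on the same weekday: Monday.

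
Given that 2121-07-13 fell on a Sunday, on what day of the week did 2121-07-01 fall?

Tuesday

Count forward from the earlier date (July 1, 2121) to the later (July 13, 2121):
Within July 2121: 13 − 1 = 12 days.
12 mod 7 = 5, so 5 days before Sunday is Tuesday.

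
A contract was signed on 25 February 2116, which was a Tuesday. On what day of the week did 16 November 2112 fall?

Count forward from the earlier date (November 16, 2112) to the later (February 25, 2116):
Day-of-year of November 16, 2112: 321.
Day-of-year of February 25, 2116: 56.
2112 has 366 days, so 366 − 321 = 45 days remain in 2112.
Full years: 2113: 365; 2114: 365; 2115: 365. Sum = 1095.
Total: 45 + 1095 + 56 = 1196 days.
1196 mod 7 = 6, so 6 days before Tuesday is Wednesday.

Wednesday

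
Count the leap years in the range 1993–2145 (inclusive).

Years divisible by 4: 1996, 2000, …, 2144 — 38 in all.
Of these, 2100 is divisible by 100 but not 400, so not leap.
2000 is divisible by 400, so still leap.
Leap years: 38 − 1 = 37.

37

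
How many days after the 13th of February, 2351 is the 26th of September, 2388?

From February 13, 2351 to February 13, 2388: 37 years, of which 9 contain a Feb 29 — 28×365 + 9×366 = 13514 days.
February 2388: 29 − 13 = 16 days remain (2388 is a leap year, so February has 29 days).
Then March (31), April (30), May (31), June (30), July (31), August (31): 31 + 30 + 31 + 30 + 31 + 31 = 184 days.
September 1–26, 2388: 26 days.
Residual: 226 days.
Total: 13740 days.

13740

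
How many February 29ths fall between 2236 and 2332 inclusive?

Years divisible by 4: 2236, 2240, …, 2332 — 25 in all.
Of these, 2300 is divisible by 100 but not 400, so not leap.
Leap years: 25 − 1 = 24.

24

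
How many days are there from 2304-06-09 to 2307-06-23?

1109

June 9, 2304 → June 9, 2305: 365 days.
June 9, 2305 → June 9, 2306: 365 days.
June 9, 2306 → June 9, 2307: 365 days.
Within June 2307: 23 − 9 = 14 days.
Total: 1109 days.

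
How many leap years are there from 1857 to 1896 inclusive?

Years divisible by 4 in [1857, 1896]: 1860, 1864, 1868, 1872, 1876, 1880, 1884, 1888, 1892, 1896.
No century exceptions apply. Count: 10.

10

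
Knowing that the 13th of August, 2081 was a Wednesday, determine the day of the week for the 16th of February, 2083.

August 13, 2081 → August 13, 2082: 365 days.
August 2082: 31 − 13 = 18 days remain.
Then September (30), October (31), November (30), December (31), January (31): 30 + 31 + 30 + 31 + 31 = 153 days.
February 1–16, 2083: 16 days (2083 is not a leap year).
Residual: 187 days.
Total: 552 days.
552 mod 7 = 6, so 6 days after Wednesday is Tuesday.

Tuesday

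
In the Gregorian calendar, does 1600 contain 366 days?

Yes

1600 is a leap year (divisible by 400).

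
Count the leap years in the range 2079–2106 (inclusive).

6

Years divisible by 4 in [2079, 2106]: 2080, 2084, 2088, 2092, 2096, 2100, 2104.
Of these, 2100 is divisible by 100 but not 400, so not leap.
Leap years: 7 − 1 = 6.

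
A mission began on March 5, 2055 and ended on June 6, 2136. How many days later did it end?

Day-of-year of March 5, 2055: 64.
Day-of-year of June 6, 2136: 158.
2055 has 365 days, so 365 − 64 = 301 days remain in 2055.
Full years 2056–2135: 61 common + 19 leap = 61×365 + 19×366 = 29219 days.
Total: 301 + 29219 + 158 = 29678 days.

29678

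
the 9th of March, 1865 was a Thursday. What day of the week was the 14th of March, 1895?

From March 9, 1865 to March 9, 1895: 30 years, of which 7 contain a Feb 29 — 23×365 + 7×366 = 10957 days.
Within March 1895: 14 − 9 = 5 days.
Total: 10962 days.
10962 is a multiple of 7, so the 14th of March, 1895 falls on the same weekday: Thursday.

Thursday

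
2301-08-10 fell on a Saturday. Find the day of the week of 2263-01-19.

Monday

Count forward from the earlier date (January 19, 2263) to the later (August 10, 2301):
Day-of-year of January 19, 2263: 19.
Day-of-year of August 10, 2301: 222.
2263 has 365 days, so 365 − 19 = 346 days remain in 2263.
Full years 2264–2300: 28 common + 9 leap = 28×365 + 9×366 = 13514 days.
Total: 346 + 13514 + 222 = 14082 days.
14082 mod 7 = 5, so 5 days before Saturday is Monday.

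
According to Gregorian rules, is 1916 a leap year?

1916 is a leap year.

Yes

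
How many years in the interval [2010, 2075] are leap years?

Years divisible by 4: 2012, 2016, …, 2072 — 16 in all.
No century exceptions apply. Count: 16.

16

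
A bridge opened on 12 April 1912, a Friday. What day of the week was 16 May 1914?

Saturday

April 1912: 30 − 12 = 18 days remain.
Then 24 full months totalling 730 days.
May 1–16, 1914: 16 days.
Total: 18 + 730 + 16 = 764 days.
764 mod 7 = 1, so 1 day after Friday is Saturday.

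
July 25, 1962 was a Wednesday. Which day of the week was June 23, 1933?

Friday

Count forward from the earlier date (June 23, 1933) to the later (July 25, 1962):
Day-of-year of June 23, 1933: 174.
Day-of-year of July 25, 1962: 206.
1933 has 365 days, so 365 − 174 = 191 days remain in 1933.
Full years 1934–1961: 21 common + 7 leap = 21×365 + 7×366 = 10227 days.
Total: 191 + 10227 + 206 = 10624 days.
10624 mod 7 = 5, so 5 days before Wednesday is Friday.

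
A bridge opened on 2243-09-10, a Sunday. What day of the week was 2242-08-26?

Count forward from the earlier date (August 26, 2242) to the later (September 10, 2243):
August 26, 2242 → August 26, 2243: 365 days.
August 2243: 31 − 26 = 5 days remain.
September 1–10, 2243: 10 days.
Residual: 15 days.
Total: 380 days.
380 mod 7 = 2, so 2 days before Sunday is Friday.

Friday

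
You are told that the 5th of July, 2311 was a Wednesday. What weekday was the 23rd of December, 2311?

Saturday

July 2311: 31 − 5 = 26 days remain.
Then August (31), September (30), October (31), November (30): 31 + 30 + 31 + 30 = 122 days.
December 1–23, 2311: 23 days.
Total: 26 + 122 + 23 = 171 days.
171 mod 7 = 3, so 3 days after Wednesday is Saturday.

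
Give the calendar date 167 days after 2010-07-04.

2010-12-18

Count 167 days after July 4, 2010:
July 2010: 31 − 4 = 27 days remain.
Then August (31), September (30), October (31), November (30): 31 + 30 + 31 + 30 = 122 days.
December 1–18, 2010: 18 days.
Total: 27 + 122 + 18 = 167 days.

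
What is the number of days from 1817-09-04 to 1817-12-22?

September 1817: 30 − 4 = 26 days remain.
Then October (31), November (30): 31 + 30 = 61 days.
December 1–22, 1817: 22 days.
Total: 26 + 61 + 22 = 109 days.

109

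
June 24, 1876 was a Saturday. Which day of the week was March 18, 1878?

Monday

Day-of-year of June 24, 1876: 176.
Day-of-year of March 18, 1878: 77.
1876 has 366 days, so 366 − 176 = 190 days remain in 1876.
Full years: 1877: 365. Sum = 365.
Total: 190 + 365 + 77 = 632 days.
632 mod 7 = 2, so 2 days after Saturday is Monday.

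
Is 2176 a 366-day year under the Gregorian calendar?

Yes

2176 is a leap year.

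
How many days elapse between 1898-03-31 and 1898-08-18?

140

March 1898: 31 − 31 = 0 days remain.
Then April (30), May (31), June (30), July (31): 30 + 31 + 30 + 31 = 122 days.
August 1–18, 1898: 18 days.
Total: 0 + 122 + 18 = 140 days.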